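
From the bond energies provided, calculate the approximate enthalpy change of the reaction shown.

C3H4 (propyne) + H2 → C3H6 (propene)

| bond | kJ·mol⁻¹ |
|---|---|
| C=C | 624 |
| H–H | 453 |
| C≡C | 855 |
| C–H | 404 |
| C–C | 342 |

ΔH ≈ −124 kJ

Bonds broken (reactants):
  C≡C: 1 × 855 = 855
  C–C: 1 × 342 = 342
  C–H: 4 × 404 = 1616
  H–H: 1 × 453 = 453
  Σ(broken) = 3266 kJ
Bonds formed (products):
  C–C: 1 × 342 = 342
  C–H: 6 × 404 = 2424
  C=C: 1 × 624 = 624
  Σ(formed) = 3390 kJ
ΔH = Σ(broken) − Σ(formed) = 3266 − 3390 = −124 kJ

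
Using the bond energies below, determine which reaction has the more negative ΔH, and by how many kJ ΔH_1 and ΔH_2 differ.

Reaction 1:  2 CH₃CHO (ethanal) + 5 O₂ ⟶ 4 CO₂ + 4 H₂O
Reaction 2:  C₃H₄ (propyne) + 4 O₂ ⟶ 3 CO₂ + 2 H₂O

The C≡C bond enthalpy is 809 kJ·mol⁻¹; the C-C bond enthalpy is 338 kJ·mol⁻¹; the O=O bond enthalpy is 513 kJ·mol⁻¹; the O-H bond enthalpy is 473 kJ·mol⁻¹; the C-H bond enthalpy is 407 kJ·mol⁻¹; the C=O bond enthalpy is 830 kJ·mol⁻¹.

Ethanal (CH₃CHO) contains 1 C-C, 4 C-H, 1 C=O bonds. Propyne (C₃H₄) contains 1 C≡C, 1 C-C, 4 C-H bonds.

Reaction 1, by 222 kJ

Reaction 1:
  Bonds broken (reactants):
    C-C: 2 × 338 = 676
    C-H: 8 × 407 = 3256
    C=O: 2 × 830 = 1660
    O=O: 5 × 513 = 2565
    Σ(broken) = 8157 kJ
  Bonds formed (products):
    C=O: 8 × 830 = 6640
    O-H: 8 × 473 = 3784
    Σ(formed) = 10424 kJ
  ΔH_1 = 8157 − 10424 = −2267 kJ
Reaction 2:
  Bonds broken (reactants):
    C≡C: 1 × 809 = 809
    C-C: 1 × 338 = 338
    C-H: 4 × 407 = 1628
    O=O: 4 × 513 = 2052
    Σ(broken) = 4827 kJ
  Bonds formed (products):
    C=O: 6 × 830 = 4980
    O-H: 4 × 473 = 1892
    Σ(formed) = 6872 kJ
  ΔH_2 = 4827 − 6872 = −2045 kJ
ΔH_1 − ΔH_2 = −222 kJ, so reaction 1 has the more negative ΔH; |ΔH_1 − ΔH_2| = 222 kJ.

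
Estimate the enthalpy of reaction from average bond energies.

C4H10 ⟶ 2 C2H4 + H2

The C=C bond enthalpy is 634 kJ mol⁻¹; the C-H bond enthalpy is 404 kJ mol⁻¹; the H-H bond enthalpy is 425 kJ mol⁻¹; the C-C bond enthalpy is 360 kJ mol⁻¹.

Bonds broken (reactants):
  C-C: 3 × 360 = 1080
  C-H: 10 × 404 = 4040
  Σ(broken) = 5120 kJ
Bonds formed (products):
  C-H: 8 × 404 = 3232
  C=C: 2 × 634 = 1268
  H-H: 1 × 425 = 425
  Σ(formed) = 4925 kJ
ΔH = Σ(broken) − Σ(formed) = 5120 − 4925 = +195 kJ

ΔH ≈ +195 kJ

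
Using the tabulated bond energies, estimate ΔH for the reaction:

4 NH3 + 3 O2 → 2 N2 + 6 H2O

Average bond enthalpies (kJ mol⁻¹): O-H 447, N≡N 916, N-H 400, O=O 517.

Bonds broken (reactants):
  N-H: 12 × 400 = 4800
  O=O: 3 × 517 = 1551
  Σ(broken) = 6351 kJ
Bonds formed (products):
  N≡N: 2 × 916 = 1832
  O-H: 12 × 447 = 5364
  Σ(formed) = 7196 kJ
ΔH = Σ(broken) − Σ(formed) = 6351 − 7196 = −845 kJ

ΔH ≈ −845 kJ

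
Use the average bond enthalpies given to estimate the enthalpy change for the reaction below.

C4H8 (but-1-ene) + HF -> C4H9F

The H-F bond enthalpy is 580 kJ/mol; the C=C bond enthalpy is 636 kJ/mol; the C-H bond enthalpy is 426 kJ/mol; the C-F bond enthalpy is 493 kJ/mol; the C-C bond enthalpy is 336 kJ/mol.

Bonds broken (reactants):
  C-C: 2 × 336 = 672
  C-H: 8 × 426 = 3408
  C=C: 1 × 636 = 636
  H-F: 1 × 580 = 580
  Σ(broken) = 5296 kJ
Bonds formed (products):
  C-C: 3 × 336 = 1008
  C-F: 1 × 493 = 493
  C-H: 9 × 426 = 3834
  Σ(formed) = 5335 kJ
ΔH = Σ(broken) − Σ(formed) = 5296 − 5335 = −39 kJ

ΔH ≈ −39 kJ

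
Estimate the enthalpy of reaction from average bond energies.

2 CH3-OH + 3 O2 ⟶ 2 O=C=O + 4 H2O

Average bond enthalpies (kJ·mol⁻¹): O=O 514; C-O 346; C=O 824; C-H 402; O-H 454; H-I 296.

Bonds broken (reactants):
  C-H: 6 × 402 = 2412
  C-O: 2 × 346 = 692
  O-H: 2 × 454 = 908
  O=O: 3 × 514 = 1542
  Σ(broken) = 5554 kJ
Bonds formed (products):
  C=O: 4 × 824 = 3296
  O-H: 8 × 454 = 3632
  Σ(formed) = 6928 kJ
ΔH = Σ(broken) − Σ(formed) = 5554 − 6928 = −1374 kJ

ΔH ≈ −1374 kJ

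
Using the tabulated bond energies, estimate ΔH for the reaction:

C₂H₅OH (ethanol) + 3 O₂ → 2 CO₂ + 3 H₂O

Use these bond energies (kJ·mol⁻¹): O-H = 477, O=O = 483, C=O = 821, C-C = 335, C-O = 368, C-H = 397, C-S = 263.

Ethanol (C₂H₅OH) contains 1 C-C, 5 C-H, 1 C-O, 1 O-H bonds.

Bonds broken (reactants):
  C-C: 1 × 335 = 335
  C-H: 5 × 397 = 1985
  C-O: 1 × 368 = 368
  O-H: 1 × 477 = 477
  O=O: 3 × 483 = 1449
  Σ(broken) = 4614 kJ
Bonds formed (products):
  C=O: 4 × 821 = 3284
  O-H: 6 × 477 = 2862
  Σ(formed) = 6146 kJ
ΔH = Σ(broken) − Σ(formed) = 4614 − 6146 = −1532 kJ

ΔH ≈ −1532 kJ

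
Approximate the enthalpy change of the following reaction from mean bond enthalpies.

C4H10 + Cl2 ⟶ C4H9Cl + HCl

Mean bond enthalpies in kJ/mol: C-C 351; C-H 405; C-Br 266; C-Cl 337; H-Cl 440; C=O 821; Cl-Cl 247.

Bonds broken (reactants):
  C-C: 3 × 351 = 1053
  C-H: 10 × 405 = 4050
  Cl-Cl: 1 × 247 = 247
  Σ(broken) = 5350 kJ
Bonds formed (products):
  C-C: 3 × 351 = 1053
  C-Cl: 1 × 337 = 337
  C-H: 9 × 405 = 3645
  H-Cl: 1 × 440 = 440
  Σ(formed) = 5475 kJ
ΔH = Σ(broken) − Σ(formed) = 5350 − 5475 = −125 kJ

ΔH ≈ −125 kJ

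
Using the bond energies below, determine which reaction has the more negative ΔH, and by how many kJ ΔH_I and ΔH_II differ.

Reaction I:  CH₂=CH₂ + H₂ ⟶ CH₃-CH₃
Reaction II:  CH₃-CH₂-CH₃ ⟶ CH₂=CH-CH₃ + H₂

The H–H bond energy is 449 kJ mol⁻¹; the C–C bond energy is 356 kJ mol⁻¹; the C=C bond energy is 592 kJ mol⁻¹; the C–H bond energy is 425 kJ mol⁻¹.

Reaction I:
  Bonds broken (reactants):
    C–H: 4 × 425 = 1700
    C=C: 1 × 592 = 592
    H–H: 1 × 449 = 449
    Σ(broken) = 2741 kJ
  Bonds formed (products):
    C–C: 1 × 356 = 356
    C–H: 6 × 425 = 2550
    Σ(formed) = 2906 kJ
  ΔH_I = 2741 − 2906 = −165 kJ
Reaction II:
  Bonds broken (reactants):
    C–C: 2 × 356 = 712
    C–H: 8 × 425 = 3400
    Σ(broken) = 4112 kJ
  Bonds formed (products):
    C–C: 1 × 356 = 356
    C–H: 6 × 425 = 2550
    C=C: 1 × 592 = 592
    H–H: 1 × 449 = 449
    Σ(formed) = 3947 kJ
  ΔH_II = 4112 − 3947 = +165 kJ
ΔH_I − ΔH_II = −330 kJ, so reaction I has the more negative ΔH; |ΔH_I − ΔH_II| = 330 kJ.

Reaction I, by 330 kJ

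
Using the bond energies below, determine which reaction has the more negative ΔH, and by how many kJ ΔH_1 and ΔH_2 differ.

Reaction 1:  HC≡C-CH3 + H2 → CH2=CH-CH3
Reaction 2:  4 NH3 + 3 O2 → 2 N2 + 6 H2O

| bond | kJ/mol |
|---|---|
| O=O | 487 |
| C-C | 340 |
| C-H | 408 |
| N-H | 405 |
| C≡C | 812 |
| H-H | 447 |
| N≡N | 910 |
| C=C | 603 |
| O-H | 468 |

Reaction 2, by 955 kJ

Reaction 1:
  Bonds broken (reactants):
    C≡C: 1 × 812 = 812
    C-C: 1 × 340 = 340
    C-H: 4 × 408 = 1632
    H-H: 1 × 447 = 447
    Σ(broken) = 3231 kJ
  Bonds formed (products):
    C-C: 1 × 340 = 340
    C-H: 6 × 408 = 2448
    C=C: 1 × 603 = 603
    Σ(formed) = 3391 kJ
  ΔH_1 = 3231 − 3391 = −160 kJ
Reaction 2:
  Bonds broken (reactants):
    N-H: 12 × 405 = 4860
    O=O: 3 × 487 = 1461
    Σ(broken) = 6321 kJ
  Bonds formed (products):
    N≡N: 2 × 910 = 1820
    O-H: 12 × 468 = 5616
    Σ(formed) = 7436 kJ
  ΔH_2 = 6321 − 7436 = −1115 kJ
ΔH_1 − ΔH_2 = +955 kJ, so reaction 2 has the more negative ΔH; |ΔH_1 − ΔH_2| = 955 kJ.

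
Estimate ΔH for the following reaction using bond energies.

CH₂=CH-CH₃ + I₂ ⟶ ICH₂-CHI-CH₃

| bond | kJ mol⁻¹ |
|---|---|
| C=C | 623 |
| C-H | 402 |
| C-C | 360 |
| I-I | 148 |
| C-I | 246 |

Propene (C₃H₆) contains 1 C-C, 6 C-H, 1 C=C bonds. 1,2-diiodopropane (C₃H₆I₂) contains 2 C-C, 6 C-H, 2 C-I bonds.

Bonds broken (reactants):
  C-C: 1 × 360 = 360
  C-H: 6 × 402 = 2412
  C=C: 1 × 623 = 623
  I-I: 1 × 148 = 148
  Σ(broken) = 3543 kJ
Bonds formed (products):
  C-C: 2 × 360 = 720
  C-H: 6 × 402 = 2412
  C-I: 2 × 246 = 492
  Σ(formed) = 3624 kJ
ΔH = Σ(broken) − Σ(formed) = 3543 − 3624 = −81 kJ

ΔH ≈ −81 kJ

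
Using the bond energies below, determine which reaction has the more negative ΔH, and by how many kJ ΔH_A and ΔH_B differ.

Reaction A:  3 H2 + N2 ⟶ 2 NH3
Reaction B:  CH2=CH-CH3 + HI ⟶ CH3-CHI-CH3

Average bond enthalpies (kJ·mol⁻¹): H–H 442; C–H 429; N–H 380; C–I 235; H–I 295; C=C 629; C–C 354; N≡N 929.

Reaction A:
  Bonds broken (reactants):
    H–H: 3 × 442 = 1326
    N≡N: 1 × 929 = 929
    Σ(broken) = 2255 kJ
  Bonds formed (products):
    N–H: 6 × 380 = 2280
    Σ(formed) = 2280 kJ
  ΔH_A = 2255 − 2280 = −25 kJ
Reaction B:
  Bonds broken (reactants):
    C–C: 1 × 354 = 354
    C–H: 6 × 429 = 2574
    C=C: 1 × 629 = 629
    H–I: 1 × 295 = 295
    Σ(broken) = 3852 kJ
  Bonds formed (products):
    C–C: 2 × 354 = 708
    C–H: 7 × 429 = 3003
    C–I: 1 × 235 = 235
    Σ(formed) = 3946 kJ
  ΔH_B = 3852 − 3946 = −94 kJ
ΔH_A − ΔH_B = +69 kJ, so reaction B has the more negative ΔH; |ΔH_A − ΔH_B| = 69 kJ.

Reaction B, by 69 kJ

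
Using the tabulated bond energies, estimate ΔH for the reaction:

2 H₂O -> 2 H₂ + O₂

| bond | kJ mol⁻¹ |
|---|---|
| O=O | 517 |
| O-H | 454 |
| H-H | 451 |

Bonds broken (reactants):
  O-H: 4 × 454 = 1816
  Σ(broken) = 1816 kJ
Bonds formed (products):
  H-H: 2 × 451 = 902
  O=O: 1 × 517 = 517
  Σ(formed) = 1419 kJ
ΔH = Σ(broken) − Σ(formed) = 1816 − 1419 = +397 kJ

ΔH ≈ +397 kJ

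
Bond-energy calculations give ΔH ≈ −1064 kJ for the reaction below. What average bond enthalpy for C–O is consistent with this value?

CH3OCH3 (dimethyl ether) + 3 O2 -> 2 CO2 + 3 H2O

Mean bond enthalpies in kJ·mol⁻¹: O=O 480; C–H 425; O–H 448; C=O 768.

D(C–O) ≈ 353 kJ/mol

Let D be the C–O bond energy.
Σ(broken) = 6×425 + 2×D + 3×480 = 3990 + 2D
Σ(formed) = 4×768 + 6×448 = 5760
ΔH = Σ(broken) − Σ(formed) = (3990 + 2D) − (5760) = −1770 + 2D
Setting this equal to −1064 kJ gives 2D = 706, so D = 353 kJ/mol.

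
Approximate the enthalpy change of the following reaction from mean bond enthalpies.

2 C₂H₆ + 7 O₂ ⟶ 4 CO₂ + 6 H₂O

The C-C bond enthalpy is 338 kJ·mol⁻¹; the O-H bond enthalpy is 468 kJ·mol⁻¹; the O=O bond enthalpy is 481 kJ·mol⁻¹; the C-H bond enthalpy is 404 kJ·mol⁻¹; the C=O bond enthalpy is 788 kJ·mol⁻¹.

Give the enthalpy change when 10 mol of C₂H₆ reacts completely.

ΔH = −15145 kJ

Bonds broken (reactants):
  C-C: 2 × 338 = 676
  C-H: 12 × 404 = 4848
  O=O: 7 × 481 = 3367
  Σ(broken) = 8891 kJ
Bonds formed (products):
  C=O: 8 × 788 = 6304
  O-H: 12 × 468 = 5616
  Σ(formed) = 11920 kJ
ΔH = Σ(broken) − Σ(formed) = 8891 − 11920 = −3029 kJ
For 5× the reaction as written: 5 × (−3029) = −15145 kJ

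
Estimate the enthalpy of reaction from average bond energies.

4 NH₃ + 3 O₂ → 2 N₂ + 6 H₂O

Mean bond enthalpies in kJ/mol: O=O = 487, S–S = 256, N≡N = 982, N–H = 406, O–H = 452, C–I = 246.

Bonds broken (reactants):
  N–H: 12 × 406 = 4872
  O=O: 3 × 487 = 1461
  Σ(broken) = 6333 kJ
Bonds formed (products):
  N≡N: 2 × 982 = 1964
  O–H: 12 × 452 = 5424
  Σ(formed) = 7388 kJ
ΔH = Σ(broken) − Σ(formed) = 6333 − 7388 = −1055 kJ

ΔH ≈ −1055 kJ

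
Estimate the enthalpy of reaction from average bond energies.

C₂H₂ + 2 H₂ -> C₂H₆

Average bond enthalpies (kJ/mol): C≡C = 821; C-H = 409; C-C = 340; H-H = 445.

ΔH ≈ −265 kJ

Bonds broken (reactants):
  C≡C: 1 × 821 = 821
  C-H: 2 × 409 = 818
  H-H: 2 × 445 = 890
  Σ(broken) = 2529 kJ
Bonds formed (products):
  C-C: 1 × 340 = 340
  C-H: 6 × 409 = 2454
  Σ(formed) = 2794 kJ
ΔH = Σ(broken) − Σ(formed) = 2529 − 2794 = −265 kJ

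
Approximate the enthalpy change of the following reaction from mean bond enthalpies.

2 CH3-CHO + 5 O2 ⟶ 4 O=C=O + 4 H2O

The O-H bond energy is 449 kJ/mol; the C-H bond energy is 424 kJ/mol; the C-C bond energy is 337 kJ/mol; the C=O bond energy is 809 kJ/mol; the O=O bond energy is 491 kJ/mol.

ΔH ≈ −1925 kJ

Bonds broken (reactants):
  C-C: 2 × 337 = 674
  C-H: 8 × 424 = 3392
  C=O: 2 × 809 = 1618
  O=O: 5 × 491 = 2455
  Σ(broken) = 8139 kJ
Bonds formed (products):
  C=O: 8 × 809 = 6472
  O-H: 8 × 449 = 3592
  Σ(formed) = 10064 kJ
ΔH = Σ(broken) − Σ(formed) = 8139 − 10064 = −1925 kJ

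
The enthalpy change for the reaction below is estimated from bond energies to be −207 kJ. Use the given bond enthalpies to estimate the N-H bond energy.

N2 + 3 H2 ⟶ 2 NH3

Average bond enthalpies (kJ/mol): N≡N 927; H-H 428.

D(N-H) ≈ 403 kJ/mol

Let D be the N-H bond energy.
Σ(broken) = 3×428 + 1×927 = 2211
Σ(formed) = 6×D = 6D
ΔH = Σ(broken) − Σ(formed) = (2211) − (6D) = +2211 − 6D
Setting this equal to −207 kJ gives 6D = 2418, so D = 403 kJ/mol.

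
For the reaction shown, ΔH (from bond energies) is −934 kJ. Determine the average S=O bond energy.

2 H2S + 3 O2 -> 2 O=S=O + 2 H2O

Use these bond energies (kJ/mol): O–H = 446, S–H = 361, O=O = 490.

Let D be the S=O bond energy.
Σ(broken) = 3×490 + 4×361 = 2914
Σ(formed) = 4×446 + 4×D = 1784 + 4D
ΔH = Σ(broken) − Σ(formed) = (2914) − (1784 + 4D) = +1130 − 4D
Setting this equal to −934 kJ gives 4D = 2064, so D = 516 kJ/mol.

D(S=O) ≈ 516 kJ/mol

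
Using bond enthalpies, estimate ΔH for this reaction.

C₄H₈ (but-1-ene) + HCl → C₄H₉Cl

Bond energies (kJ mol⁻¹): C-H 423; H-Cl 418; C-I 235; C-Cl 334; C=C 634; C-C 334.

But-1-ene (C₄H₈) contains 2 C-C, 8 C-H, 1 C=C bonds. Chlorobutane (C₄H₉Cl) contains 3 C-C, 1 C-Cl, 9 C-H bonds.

ΔH ≈ −39 kJ

Bonds broken (reactants):
  C-C: 2 × 334 = 668
  C-H: 8 × 423 = 3384
  C=C: 1 × 634 = 634
  H-Cl: 1 × 418 = 418
  Σ(broken) = 5104 kJ
Bonds formed (products):
  C-C: 3 × 334 = 1002
  C-Cl: 1 × 334 = 334
  C-H: 9 × 423 = 3807
  Σ(formed) = 5143 kJ
ΔH = Σ(broken) − Σ(formed) = 5104 − 5143 = −39 kJ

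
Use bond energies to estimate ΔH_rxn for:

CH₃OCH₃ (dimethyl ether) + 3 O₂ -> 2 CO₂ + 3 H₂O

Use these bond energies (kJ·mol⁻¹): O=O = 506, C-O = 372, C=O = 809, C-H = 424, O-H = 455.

ΔH ≈ −1160 kJ

Bonds broken (reactants):
  C-H: 6 × 424 = 2544
  C-O: 2 × 372 = 744
  O=O: 3 × 506 = 1518
  Σ(broken) = 4806 kJ
Bonds formed (products):
  C=O: 4 × 809 = 3236
  O-H: 6 × 455 = 2730
  Σ(formed) = 5966 kJ
ΔH = Σ(broken) − Σ(formed) = 4806 − 5966 = −1160 kJ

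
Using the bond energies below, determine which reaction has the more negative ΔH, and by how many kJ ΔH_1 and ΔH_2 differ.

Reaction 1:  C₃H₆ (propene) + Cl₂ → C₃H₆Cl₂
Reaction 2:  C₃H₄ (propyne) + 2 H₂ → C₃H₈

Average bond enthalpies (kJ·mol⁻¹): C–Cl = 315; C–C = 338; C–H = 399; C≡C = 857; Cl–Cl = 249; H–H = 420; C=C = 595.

Reaction 2, by 113 kJ

Reaction 1:
  Bonds broken (reactants):
    C–C: 1 × 338 = 338
    C–H: 6 × 399 = 2394
    C=C: 1 × 595 = 595
    Cl–Cl: 1 × 249 = 249
    Σ(broken) = 3576 kJ
  Bonds formed (products):
    C–C: 2 × 338 = 676
    C–Cl: 2 × 315 = 630
    C–H: 6 × 399 = 2394
    Σ(formed) = 3700 kJ
  ΔH_1 = 3576 − 3700 = −124 kJ
Reaction 2:
  Bonds broken (reactants):
    C≡C: 1 × 857 = 857
    C–C: 1 × 338 = 338
    C–H: 4 × 399 = 1596
    H–H: 2 × 420 = 840
    Σ(broken) = 3631 kJ
  Bonds formed (products):
    C–C: 2 × 338 = 676
    C–H: 8 × 399 = 3192
    Σ(formed) = 3868 kJ
  ΔH_2 = 3631 − 3868 = −237 kJ
ΔH_1 − ΔH_2 = +113 kJ, so reaction 2 has the more negative ΔH; |ΔH_1 − ΔH_2| = 113 kJ.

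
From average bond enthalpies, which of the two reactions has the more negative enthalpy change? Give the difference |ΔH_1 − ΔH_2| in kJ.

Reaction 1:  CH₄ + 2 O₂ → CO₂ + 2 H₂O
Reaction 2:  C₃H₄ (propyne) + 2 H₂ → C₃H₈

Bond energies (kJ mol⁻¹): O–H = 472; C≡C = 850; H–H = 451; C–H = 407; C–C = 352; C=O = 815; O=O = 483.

Reaction 1:
  Bonds broken (reactants):
    C–H: 4 × 407 = 1628
    O=O: 2 × 483 = 966
    Σ(broken) = 2594 kJ
  Bonds formed (products):
    C=O: 2 × 815 = 1630
    O–H: 4 × 472 = 1888
    Σ(formed) = 3518 kJ
  ΔH_1 = 2594 − 3518 = −924 kJ
Reaction 2:
  Bonds broken (reactants):
    C≡C: 1 × 850 = 850
    C–C: 1 × 352 = 352
    C–H: 4 × 407 = 1628
    H–H: 2 × 451 = 902
    Σ(broken) = 3732 kJ
  Bonds formed (products):
    C–C: 2 × 352 = 704
    C–H: 8 × 407 = 3256
    Σ(formed) = 3960 kJ
  ΔH_2 = 3732 − 3960 = −228 kJ
ΔH_1 − ΔH_2 = −696 kJ, so reaction 1 has the more negative ΔH; |ΔH_1 − ΔH_2| = 696 kJ.

Reaction 1, by 696 kJ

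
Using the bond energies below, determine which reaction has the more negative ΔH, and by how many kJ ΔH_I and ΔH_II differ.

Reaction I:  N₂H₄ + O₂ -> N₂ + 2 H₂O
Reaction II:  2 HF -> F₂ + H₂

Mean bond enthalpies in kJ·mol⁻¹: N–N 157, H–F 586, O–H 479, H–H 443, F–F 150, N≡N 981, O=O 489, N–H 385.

Reaction I:
  Bonds broken (reactants):
    N–H: 4 × 385 = 1540
    N–N: 1 × 157 = 157
    O=O: 1 × 489 = 489
    Σ(broken) = 2186 kJ
  Bonds formed (products):
    N≡N: 1 × 981 = 981
    O–H: 4 × 479 = 1916
    Σ(formed) = 2897 kJ
  ΔH_I = 2186 − 2897 = −711 kJ
Reaction II:
  Bonds broken (reactants):
    H–F: 2 × 586 = 1172
    Σ(broken) = 1172 kJ
  Bonds formed (products):
    F–F: 1 × 150 = 150
    H–H: 1 × 443 = 443
    Σ(formed) = 593 kJ
  ΔH_II = 1172 − 593 = +579 kJ
ΔH_I − ΔH_II = −1290 kJ, so reaction I has the more negative ΔH; |ΔH_I − ΔH_II| = 1290 kJ.

Reaction I, by 1290 kJ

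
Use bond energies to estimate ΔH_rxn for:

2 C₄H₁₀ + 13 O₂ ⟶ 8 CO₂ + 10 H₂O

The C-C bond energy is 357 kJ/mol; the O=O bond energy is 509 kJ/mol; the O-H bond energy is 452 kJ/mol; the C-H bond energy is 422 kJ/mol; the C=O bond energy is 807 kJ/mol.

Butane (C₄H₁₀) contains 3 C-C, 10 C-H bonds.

Bonds broken (reactants):
  C-C: 6 × 357 = 2142
  C-H: 20 × 422 = 8440
  O=O: 13 × 509 = 6617
  Σ(broken) = 17199 kJ
Bonds formed (products):
  C=O: 16 × 807 = 12912
  O-H: 20 × 452 = 9040
  Σ(formed) = 21952 kJ
ΔH = Σ(broken) − Σ(formed) = 17199 − 21952 = −4753 kJ

ΔH ≈ −4753 kJ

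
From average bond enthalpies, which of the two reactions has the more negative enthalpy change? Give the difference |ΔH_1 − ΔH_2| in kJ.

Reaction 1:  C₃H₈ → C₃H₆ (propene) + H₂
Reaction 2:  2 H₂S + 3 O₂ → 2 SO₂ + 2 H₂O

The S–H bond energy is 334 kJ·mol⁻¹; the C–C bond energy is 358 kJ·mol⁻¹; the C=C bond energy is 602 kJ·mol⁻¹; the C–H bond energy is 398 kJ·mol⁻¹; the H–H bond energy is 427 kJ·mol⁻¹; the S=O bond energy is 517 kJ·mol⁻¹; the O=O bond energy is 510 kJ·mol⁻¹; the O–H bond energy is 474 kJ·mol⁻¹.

Reaction 2, by 1223 kJ

Reaction 1:
  Bonds broken (reactants):
    C–C: 2 × 358 = 716
    C–H: 8 × 398 = 3184
    Σ(broken) = 3900 kJ
  Bonds formed (products):
    C–C: 1 × 358 = 358
    C–H: 6 × 398 = 2388
    C=C: 1 × 602 = 602
    H–H: 1 × 427 = 427
    Σ(formed) = 3775 kJ
  ΔH_1 = 3900 − 3775 = +125 kJ
Reaction 2:
  Bonds broken (reactants):
    O=O: 3 × 510 = 1530
    S–H: 4 × 334 = 1336
    Σ(broken) = 2866 kJ
  Bonds formed (products):
    O–H: 4 × 474 = 1896
    S=O: 4 × 517 = 2068
    Σ(formed) = 3964 kJ
  ΔH_2 = 2866 − 3964 = −1098 kJ
ΔH_1 − ΔH_2 = +1223 kJ, so reaction 2 has the more negative ΔH; |ΔH_1 − ΔH_2| = 1223 kJ.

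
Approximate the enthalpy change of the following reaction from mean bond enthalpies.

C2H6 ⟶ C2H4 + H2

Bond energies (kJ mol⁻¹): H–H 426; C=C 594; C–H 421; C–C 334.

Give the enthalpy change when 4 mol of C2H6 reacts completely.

ΔH = +624 kJ

Bonds broken (reactants):
  C–C: 1 × 334 = 334
  C–H: 6 × 421 = 2526
  Σ(broken) = 2860 kJ
Bonds formed (products):
  C–H: 4 × 421 = 1684
  C=C: 1 × 594 = 594
  H–H: 1 × 426 = 426
  Σ(formed) = 2704 kJ
ΔH = Σ(broken) − Σ(formed) = 2860 − 2704 = +156 kJ
For 4× the reaction as written: 4 × (+156) = +624 kJ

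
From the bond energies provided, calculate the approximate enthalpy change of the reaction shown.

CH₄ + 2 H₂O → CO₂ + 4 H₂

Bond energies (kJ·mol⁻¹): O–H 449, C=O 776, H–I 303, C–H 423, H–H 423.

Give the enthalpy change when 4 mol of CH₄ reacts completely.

Bonds broken (reactants):
  C–H: 4 × 423 = 1692
  O–H: 4 × 449 = 1796
  Σ(broken) = 3488 kJ
Bonds formed (products):
  C=O: 2 × 776 = 1552
  H–H: 4 × 423 = 1692
  Σ(formed) = 3244 kJ
ΔH = Σ(broken) − Σ(formed) = 3488 − 3244 = +244 kJ
For 4× the reaction as written: 4 × (+244) = +976 kJ

ΔH = +976 kJ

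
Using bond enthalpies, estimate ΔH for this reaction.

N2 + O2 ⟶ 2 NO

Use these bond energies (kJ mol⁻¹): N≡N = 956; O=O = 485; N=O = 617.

ΔH ≈ +207 kJ

Bonds broken (reactants):
  N≡N: 1 × 956 = 956
  O=O: 1 × 485 = 485
  Σ(broken) = 1441 kJ
Bonds formed (products):
  N=O: 2 × 617 = 1234
  Σ(formed) = 1234 kJ
ΔH = Σ(broken) − Σ(formed) = 1441 − 1234 = +207 kJ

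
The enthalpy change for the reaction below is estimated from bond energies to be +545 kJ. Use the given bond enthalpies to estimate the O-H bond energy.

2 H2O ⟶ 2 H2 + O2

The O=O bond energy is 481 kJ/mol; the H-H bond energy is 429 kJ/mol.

D(O-H) ≈ 471 kJ/mol

Let D be the O-H bond energy.
Σ(broken) = 4×D = 4D
Σ(formed) = 2×429 + 1×481 = 1339
ΔH = Σ(broken) − Σ(formed) = (4D) − (1339) = −1339 + 4D
Setting this equal to +545 kJ gives 4D = 1884, so D = 471 kJ/mol.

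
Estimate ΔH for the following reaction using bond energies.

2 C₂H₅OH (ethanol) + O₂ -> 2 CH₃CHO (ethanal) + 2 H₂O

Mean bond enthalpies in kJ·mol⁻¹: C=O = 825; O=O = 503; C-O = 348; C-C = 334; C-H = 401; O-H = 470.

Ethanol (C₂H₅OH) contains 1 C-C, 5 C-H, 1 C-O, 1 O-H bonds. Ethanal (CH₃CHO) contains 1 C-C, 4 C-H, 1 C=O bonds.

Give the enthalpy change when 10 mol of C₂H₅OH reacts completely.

Bonds broken (reactants):
  C-C: 2 × 334 = 668
  C-H: 10 × 401 = 4010
  C-O: 2 × 348 = 696
  O-H: 2 × 470 = 940
  O=O: 1 × 503 = 503
  Σ(broken) = 6817 kJ
Bonds formed (products):
  C-C: 2 × 334 = 668
  C-H: 8 × 401 = 3208
  C=O: 2 × 825 = 1650
  O-H: 4 × 470 = 1880
  Σ(formed) = 7406 kJ
ΔH = Σ(broken) − Σ(formed) = 6817 − 7406 = −589 kJ
For 5× the reaction as written: 5 × (−589) = −2945 kJ

ΔH = −2945 kJ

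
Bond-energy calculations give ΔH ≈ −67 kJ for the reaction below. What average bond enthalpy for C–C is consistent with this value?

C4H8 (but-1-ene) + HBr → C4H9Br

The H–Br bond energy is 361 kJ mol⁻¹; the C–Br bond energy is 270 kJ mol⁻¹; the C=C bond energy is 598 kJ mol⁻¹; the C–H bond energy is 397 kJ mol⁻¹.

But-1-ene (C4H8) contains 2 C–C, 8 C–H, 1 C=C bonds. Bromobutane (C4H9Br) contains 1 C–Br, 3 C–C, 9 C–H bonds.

Let D be the C–C bond energy.
Σ(broken) = 2×D + 8×397 + 1×598 + 1×361 = 4135 + 2D
Σ(formed) = 1×270 + 3×D + 9×397 = 3843 + 3D
ΔH = Σ(broken) − Σ(formed) = (4135 + 2D) − (3843 + 3D) = +292 − D
Setting this equal to −67 kJ gives D = 359 kJ/mol.

D(C–C) ≈ 359 kJ/mol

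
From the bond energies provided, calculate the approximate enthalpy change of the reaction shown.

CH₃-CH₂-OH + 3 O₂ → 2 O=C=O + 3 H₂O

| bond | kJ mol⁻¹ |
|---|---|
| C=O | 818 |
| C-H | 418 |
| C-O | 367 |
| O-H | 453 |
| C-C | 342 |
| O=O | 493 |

ΔH ≈ −1259 kJ

Bonds broken (reactants):
  C-C: 1 × 342 = 342
  C-H: 5 × 418 = 2090
  C-O: 1 × 367 = 367
  O-H: 1 × 453 = 453
  O=O: 3 × 493 = 1479
  Σ(broken) = 4731 kJ
Bonds formed (products):
  C=O: 4 × 818 = 3272
  O-H: 6 × 453 = 2718
  Σ(formed) = 5990 kJ
ΔH = Σ(broken) − Σ(formed) = 4731 − 5990 = −1259 kJ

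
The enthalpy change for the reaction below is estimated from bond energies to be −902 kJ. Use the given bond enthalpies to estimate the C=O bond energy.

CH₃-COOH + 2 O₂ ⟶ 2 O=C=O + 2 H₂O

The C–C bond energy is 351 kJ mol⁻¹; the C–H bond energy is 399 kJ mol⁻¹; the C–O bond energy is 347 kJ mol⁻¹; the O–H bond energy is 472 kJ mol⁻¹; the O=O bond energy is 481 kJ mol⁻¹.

Let D be the C=O bond energy.
Σ(broken) = 1×351 + 3×399 + 1×347 + 1×D + 1×472 + 2×481 = 3329 + D
Σ(formed) = 4×D + 4×472 = 1888 + 4D
ΔH = Σ(broken) − Σ(formed) = (3329 + D) − (1888 + 4D) = +1441 − 3D
Setting this equal to −902 kJ gives 3D = 2343, so D = 781 kJ/mol.

D(C=O) ≈ 781 kJ/mol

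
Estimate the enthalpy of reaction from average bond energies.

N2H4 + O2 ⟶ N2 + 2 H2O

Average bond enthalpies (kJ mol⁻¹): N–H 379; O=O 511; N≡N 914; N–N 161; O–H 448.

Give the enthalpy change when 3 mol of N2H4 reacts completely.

Bonds broken (reactants):
  N–H: 4 × 379 = 1516
  N–N: 1 × 161 = 161
  O=O: 1 × 511 = 511
  Σ(broken) = 2188 kJ
Bonds formed (products):
  N≡N: 1 × 914 = 914
  O–H: 4 × 448 = 1792
  Σ(formed) = 2706 kJ
ΔH = Σ(broken) − Σ(formed) = 2188 − 2706 = −518 kJ
For 3× the reaction as written: 3 × (−518) = −1554 kJ

ΔH = −1554 kJ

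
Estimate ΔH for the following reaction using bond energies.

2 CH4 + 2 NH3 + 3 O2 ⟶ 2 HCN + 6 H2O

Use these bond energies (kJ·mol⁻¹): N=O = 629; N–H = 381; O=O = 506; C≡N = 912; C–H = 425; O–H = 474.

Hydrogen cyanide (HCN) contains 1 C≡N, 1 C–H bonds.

ΔH ≈ −1158 kJ

Bonds broken (reactants):
  C–H: 8 × 425 = 3400
  N–H: 6 × 381 = 2286
  O=O: 3 × 506 = 1518
  Σ(broken) = 7204 kJ
Bonds formed (products):
  C≡N: 2 × 912 = 1824
  C–H: 2 × 425 = 850
  O–H: 12 × 474 = 5688
  Σ(formed) = 8362 kJ
ΔH = Σ(broken) − Σ(formed) = 7204 − 8362 = −1158 kJ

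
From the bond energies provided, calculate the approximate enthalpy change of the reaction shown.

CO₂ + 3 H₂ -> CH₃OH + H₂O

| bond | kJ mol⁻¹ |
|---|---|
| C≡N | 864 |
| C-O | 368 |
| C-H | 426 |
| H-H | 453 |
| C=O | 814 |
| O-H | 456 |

ΔH ≈ −27 kJ

Bonds broken (reactants):
  C=O: 2 × 814 = 1628
  H-H: 3 × 453 = 1359
  Σ(broken) = 2987 kJ
Bonds formed (products):
  C-H: 3 × 426 = 1278
  C-O: 1 × 368 = 368
  O-H: 3 × 456 = 1368
  Σ(formed) = 3014 kJ
ΔH = Σ(broken) − Σ(formed) = 2987 − 3014 = −27 kJ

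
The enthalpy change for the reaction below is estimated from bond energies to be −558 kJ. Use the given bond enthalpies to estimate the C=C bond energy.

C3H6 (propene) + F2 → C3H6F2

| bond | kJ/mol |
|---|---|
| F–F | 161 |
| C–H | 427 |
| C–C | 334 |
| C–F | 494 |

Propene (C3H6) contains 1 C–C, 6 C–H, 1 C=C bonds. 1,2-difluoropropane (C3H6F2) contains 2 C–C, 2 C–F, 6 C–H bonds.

D(C=C) ≈ 603 kJ/mol

Let D be the C=C bond energy.
Σ(broken) = 1×334 + 6×427 + 1×D + 1×161 = 3057 + D
Σ(formed) = 2×334 + 2×494 + 6×427 = 4218
ΔH = Σ(broken) − Σ(formed) = (3057 + D) − (4218) = −1161 + D
Setting this equal to −558 kJ gives D = 603 kJ/mol.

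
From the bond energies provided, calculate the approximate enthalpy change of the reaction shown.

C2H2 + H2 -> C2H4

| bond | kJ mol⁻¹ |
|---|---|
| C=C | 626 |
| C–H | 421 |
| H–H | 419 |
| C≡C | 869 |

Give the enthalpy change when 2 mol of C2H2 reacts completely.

ΔH = −360 kJ

Bonds broken (reactants):
  C≡C: 1 × 869 = 869
  C–H: 2 × 421 = 842
  H–H: 1 × 419 = 419
  Σ(broken) = 2130 kJ
Bonds formed (products):
  C–H: 4 × 421 = 1684
  C=C: 1 × 626 = 626
  Σ(formed) = 2310 kJ
ΔH = Σ(broken) − Σ(formed) = 2130 − 2310 = −180 kJ
For 2× the reaction as written: 2 × (−180) = −360 kJ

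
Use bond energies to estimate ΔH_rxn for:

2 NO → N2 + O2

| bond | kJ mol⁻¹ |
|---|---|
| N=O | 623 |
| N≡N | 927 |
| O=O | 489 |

Bonds broken (reactants):
  N=O: 2 × 623 = 1246
  Σ(broken) = 1246 kJ
Bonds formed (products):
  N≡N: 1 × 927 = 927
  O=O: 1 × 489 = 489
  Σ(formed) = 1416 kJ
ΔH = Σ(broken) − Σ(formed) = 1246 − 1416 = −170 kJ

ΔH ≈ −170 kJ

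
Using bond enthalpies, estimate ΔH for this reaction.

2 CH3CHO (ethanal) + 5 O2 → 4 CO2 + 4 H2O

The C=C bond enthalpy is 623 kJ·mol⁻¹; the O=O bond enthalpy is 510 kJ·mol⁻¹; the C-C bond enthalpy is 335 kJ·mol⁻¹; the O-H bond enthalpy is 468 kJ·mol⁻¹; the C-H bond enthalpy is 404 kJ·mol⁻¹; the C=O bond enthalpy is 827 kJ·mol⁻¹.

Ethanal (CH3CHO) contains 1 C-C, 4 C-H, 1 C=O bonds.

Bonds broken (reactants):
  C-C: 2 × 335 = 670
  C-H: 8 × 404 = 3232
  C=O: 2 × 827 = 1654
  O=O: 5 × 510 = 2550
  Σ(broken) = 8106 kJ
Bonds formed (products):
  C=O: 8 × 827 = 6616
  O-H: 8 × 468 = 3744
  Σ(formed) = 10360 kJ
ΔH = Σ(broken) − Σ(formed) = 8106 − 10360 = −2254 kJ

ΔH ≈ −2254 kJ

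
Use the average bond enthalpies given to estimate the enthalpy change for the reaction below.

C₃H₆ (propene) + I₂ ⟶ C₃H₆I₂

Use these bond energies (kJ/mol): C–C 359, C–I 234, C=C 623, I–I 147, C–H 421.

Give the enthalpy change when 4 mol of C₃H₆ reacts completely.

ΔH = −228 kJ

Bonds broken (reactants):
  C–C: 1 × 359 = 359
  C–H: 6 × 421 = 2526
  C=C: 1 × 623 = 623
  I–I: 1 × 147 = 147
  Σ(broken) = 3655 kJ
Bonds formed (products):
  C–C: 2 × 359 = 718
  C–H: 6 × 421 = 2526
  C–I: 2 × 234 = 468
  Σ(formed) = 3712 kJ
ΔH = Σ(broken) − Σ(formed) = 3655 − 3712 = −57 kJ
For 4× the reaction as written: 4 × (−57) = −228 kJ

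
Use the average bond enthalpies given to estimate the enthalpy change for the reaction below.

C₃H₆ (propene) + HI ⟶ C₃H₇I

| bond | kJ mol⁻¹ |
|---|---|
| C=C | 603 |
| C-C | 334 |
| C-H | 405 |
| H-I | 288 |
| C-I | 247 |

ΔH ≈ −95 kJ

Bonds broken (reactants):
  C-C: 1 × 334 = 334
  C-H: 6 × 405 = 2430
  C=C: 1 × 603 = 603
  H-I: 1 × 288 = 288
  Σ(broken) = 3655 kJ
Bonds formed (products):
  C-C: 2 × 334 = 668
  C-H: 7 × 405 = 2835
  C-I: 1 × 247 = 247
  Σ(formed) = 3750 kJ
ΔH = Σ(broken) − Σ(formed) = 3655 − 3750 = −95 kJ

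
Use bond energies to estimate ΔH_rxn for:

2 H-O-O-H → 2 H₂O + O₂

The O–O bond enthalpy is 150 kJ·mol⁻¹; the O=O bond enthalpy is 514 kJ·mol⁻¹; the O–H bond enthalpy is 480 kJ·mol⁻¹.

ΔH ≈ −214 kJ

Bonds broken (reactants):
  O–H: 4 × 480 = 1920
  O–O: 2 × 150 = 300
  Σ(broken) = 2220 kJ
Bonds formed (products):
  O–H: 4 × 480 = 1920
  O=O: 1 × 514 = 514
  Σ(formed) = 2434 kJ
ΔH = Σ(broken) − Σ(formed) = 2220 − 2434 = −214 kJ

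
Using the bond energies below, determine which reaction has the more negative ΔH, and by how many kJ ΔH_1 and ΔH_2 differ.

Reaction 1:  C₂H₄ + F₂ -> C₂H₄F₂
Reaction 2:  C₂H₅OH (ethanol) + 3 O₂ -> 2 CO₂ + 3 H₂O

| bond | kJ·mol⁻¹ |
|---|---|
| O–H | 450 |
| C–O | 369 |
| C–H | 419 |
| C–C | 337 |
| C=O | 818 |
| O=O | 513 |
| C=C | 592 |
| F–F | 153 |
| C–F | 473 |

Reaction 1:
  Bonds broken (reactants):
    C–H: 4 × 419 = 1676
    C=C: 1 × 592 = 592
    F–F: 1 × 153 = 153
    Σ(broken) = 2421 kJ
  Bonds formed (products):
    C–C: 1 × 337 = 337
    C–F: 2 × 473 = 946
    C–H: 4 × 419 = 1676
    Σ(formed) = 2959 kJ
  ΔH_1 = 2421 − 2959 = −538 kJ
Reaction 2:
  Bonds broken (reactants):
    C–C: 1 × 337 = 337
    C–H: 5 × 419 = 2095
    C–O: 1 × 369 = 369
    O–H: 1 × 450 = 450
    O=O: 3 × 513 = 1539
    Σ(broken) = 4790 kJ
  Bonds formed (products):
    C=O: 4 × 818 = 3272
    O–H: 6 × 450 = 2700
    Σ(formed) = 5972 kJ
  ΔH_2 = 4790 − 5972 = −1182 kJ
ΔH_1 − ΔH_2 = +644 kJ, so reaction 2 has the more negative ΔH; |ΔH_1 − ΔH_2| = 644 kJ.

Reaction 2, by 644 kJ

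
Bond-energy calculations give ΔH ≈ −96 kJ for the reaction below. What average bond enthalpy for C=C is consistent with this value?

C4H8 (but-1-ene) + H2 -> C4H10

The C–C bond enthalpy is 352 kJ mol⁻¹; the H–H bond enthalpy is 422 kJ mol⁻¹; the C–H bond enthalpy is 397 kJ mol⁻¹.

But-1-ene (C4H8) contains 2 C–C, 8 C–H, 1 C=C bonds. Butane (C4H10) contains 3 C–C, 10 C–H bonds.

D(C=C) ≈ 628 kJ/mol

Let D be the C=C bond energy.
Σ(broken) = 2×352 + 8×397 + 1×D + 1×422 = 4302 + D
Σ(formed) = 3×352 + 10×397 = 5026
ΔH = Σ(broken) − Σ(formed) = (4302 + D) − (5026) = −724 + D
Setting this equal to −96 kJ gives D = 628 kJ/mol.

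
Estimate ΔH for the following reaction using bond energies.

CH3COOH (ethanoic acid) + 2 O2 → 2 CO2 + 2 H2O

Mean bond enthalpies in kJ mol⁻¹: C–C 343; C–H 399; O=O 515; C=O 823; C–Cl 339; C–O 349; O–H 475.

ΔH ≈ −975 kJ

Bonds broken (reactants):
  C–C: 1 × 343 = 343
  C–H: 3 × 399 = 1197
  C–O: 1 × 349 = 349
  C=O: 1 × 823 = 823
  O–H: 1 × 475 = 475
  O=O: 2 × 515 = 1030
  Σ(broken) = 4217 kJ
Bonds formed (products):
  C=O: 4 × 823 = 3292
  O–H: 4 × 475 = 1900
  Σ(formed) = 5192 kJ
ΔH = Σ(broken) − Σ(formed) = 4217 − 5192 = −975 kJ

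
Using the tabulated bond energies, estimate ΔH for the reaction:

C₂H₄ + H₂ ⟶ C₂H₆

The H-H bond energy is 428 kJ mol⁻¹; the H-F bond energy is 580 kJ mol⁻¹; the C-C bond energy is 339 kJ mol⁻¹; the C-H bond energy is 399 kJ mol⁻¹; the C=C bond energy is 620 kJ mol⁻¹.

Bonds broken (reactants):
  C-H: 4 × 399 = 1596
  C=C: 1 × 620 = 620
  H-H: 1 × 428 = 428
  Σ(broken) = 2644 kJ
Bonds formed (products):
  C-C: 1 × 339 = 339
  C-H: 6 × 399 = 2394
  Σ(formed) = 2733 kJ
ΔH = Σ(broken) − Σ(formed) = 2644 − 2733 = −89 kJ

ΔH ≈ −89 kJ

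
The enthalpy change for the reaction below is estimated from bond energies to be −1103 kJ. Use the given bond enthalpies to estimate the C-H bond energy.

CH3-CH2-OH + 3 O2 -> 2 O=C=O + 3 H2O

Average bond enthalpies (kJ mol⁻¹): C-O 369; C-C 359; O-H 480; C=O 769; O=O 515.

D(C-H) ≈ 420 kJ/mol

Let D be the C-H bond energy.
Σ(broken) = 1×359 + 5×D + 1×369 + 1×480 + 3×515 = 2753 + 5D
Σ(formed) = 4×769 + 6×480 = 5956
ΔH = Σ(broken) − Σ(formed) = (2753 + 5D) − (5956) = −3203 + 5D
Setting this equal to −1103 kJ gives 5D = 2100, so D = 420 kJ/mol.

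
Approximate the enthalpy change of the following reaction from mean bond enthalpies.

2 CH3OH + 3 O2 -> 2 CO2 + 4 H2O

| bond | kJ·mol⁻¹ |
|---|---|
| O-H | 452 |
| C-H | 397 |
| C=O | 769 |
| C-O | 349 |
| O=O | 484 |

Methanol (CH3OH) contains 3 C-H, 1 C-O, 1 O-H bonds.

ΔH ≈ −1256 kJ

Bonds broken (reactants):
  C-H: 6 × 397 = 2382
  C-O: 2 × 349 = 698
  O-H: 2 × 452 = 904
  O=O: 3 × 484 = 1452
  Σ(broken) = 5436 kJ
Bonds formed (products):
  C=O: 4 × 769 = 3076
  O-H: 8 × 452 = 3616
  Σ(formed) = 6692 kJ
ΔH = Σ(broken) − Σ(formed) = 5436 − 6692 = −1256 kJ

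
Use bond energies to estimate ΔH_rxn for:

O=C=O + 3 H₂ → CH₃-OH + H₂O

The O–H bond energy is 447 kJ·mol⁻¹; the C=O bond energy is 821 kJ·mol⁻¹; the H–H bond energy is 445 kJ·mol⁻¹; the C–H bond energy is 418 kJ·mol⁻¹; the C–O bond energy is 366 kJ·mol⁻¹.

Bonds broken (reactants):
  C=O: 2 × 821 = 1642
  H–H: 3 × 445 = 1335
  Σ(broken) = 2977 kJ
Bonds formed (products):
  C–H: 3 × 418 = 1254
  C–O: 1 × 366 = 366
  O–H: 3 × 447 = 1341
  Σ(formed) = 2961 kJ
ΔH = Σ(broken) − Σ(formed) = 2977 − 2961 = +16 kJ

ΔH ≈ +16 kJ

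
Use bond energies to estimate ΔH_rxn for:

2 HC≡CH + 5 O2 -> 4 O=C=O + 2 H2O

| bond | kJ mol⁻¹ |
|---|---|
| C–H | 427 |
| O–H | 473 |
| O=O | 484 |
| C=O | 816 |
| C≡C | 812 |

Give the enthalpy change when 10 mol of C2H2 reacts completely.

ΔH = −13340 kJ

Bonds broken (reactants):
  C≡C: 2 × 812 = 1624
  C–H: 4 × 427 = 1708
  O=O: 5 × 484 = 2420
  Σ(broken) = 5752 kJ
Bonds formed (products):
  C=O: 8 × 816 = 6528
  O–H: 4 × 473 = 1892
  Σ(formed) = 8420 kJ
ΔH = Σ(broken) − Σ(formed) = 5752 − 8420 = −2668 kJ
For 5× the reaction as written: 5 × (−2668) = −13340 kJ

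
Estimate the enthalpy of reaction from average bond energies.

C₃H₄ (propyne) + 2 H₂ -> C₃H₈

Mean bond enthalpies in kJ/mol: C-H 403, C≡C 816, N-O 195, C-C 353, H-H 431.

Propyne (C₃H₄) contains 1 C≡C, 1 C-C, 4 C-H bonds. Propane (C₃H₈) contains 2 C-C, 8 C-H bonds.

ΔH ≈ −287 kJ

Bonds broken (reactants):
  C≡C: 1 × 816 = 816
  C-C: 1 × 353 = 353
  C-H: 4 × 403 = 1612
  H-H: 2 × 431 = 862
  Σ(broken) = 3643 kJ
Bonds formed (products):
  C-C: 2 × 353 = 706
  C-H: 8 × 403 = 3224
  Σ(formed) = 3930 kJ
ΔH = Σ(broken) − Σ(formed) = 3643 − 3930 = −287 kJ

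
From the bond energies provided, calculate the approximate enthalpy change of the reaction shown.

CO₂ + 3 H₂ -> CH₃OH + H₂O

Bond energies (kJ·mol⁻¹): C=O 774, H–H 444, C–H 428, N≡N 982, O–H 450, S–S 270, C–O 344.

Bonds broken (reactants):
  C=O: 2 × 774 = 1548
  H–H: 3 × 444 = 1332
  Σ(broken) = 2880 kJ
Bonds formed (products):
  C–H: 3 × 428 = 1284
  C–O: 1 × 344 = 344
  O–H: 3 × 450 = 1350
  Σ(formed) = 2978 kJ
ΔH = Σ(broken) − Σ(formed) = 2880 − 2978 = −98 kJ

ΔH ≈ −98 kJ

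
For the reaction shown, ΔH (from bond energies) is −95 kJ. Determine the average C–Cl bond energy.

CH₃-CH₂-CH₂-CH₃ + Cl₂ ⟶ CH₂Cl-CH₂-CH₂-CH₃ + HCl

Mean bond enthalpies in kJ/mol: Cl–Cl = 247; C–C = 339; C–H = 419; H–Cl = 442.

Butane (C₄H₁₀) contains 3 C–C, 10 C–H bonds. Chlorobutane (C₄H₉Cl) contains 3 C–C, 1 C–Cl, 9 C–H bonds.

D(C–Cl) ≈ 319 kJ/mol

Let D be the C–Cl bond energy.
Σ(broken) = 3×339 + 10×419 + 1×247 = 5454
Σ(formed) = 3×339 + 1×D + 9×419 + 1×442 = 5230 + D
ΔH = Σ(broken) − Σ(formed) = (5454) − (5230 + D) = +224 − D
Setting this equal to −95 kJ gives D = 319 kJ/mol.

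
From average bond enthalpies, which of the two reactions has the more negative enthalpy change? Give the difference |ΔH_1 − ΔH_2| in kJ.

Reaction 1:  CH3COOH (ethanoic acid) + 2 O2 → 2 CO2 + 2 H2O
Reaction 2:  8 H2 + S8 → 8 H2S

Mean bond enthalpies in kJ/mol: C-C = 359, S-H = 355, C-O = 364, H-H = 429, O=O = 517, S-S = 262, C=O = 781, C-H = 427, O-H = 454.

Reaction 1, by 515 kJ

Reaction 1:
  Bonds broken (reactants):
    C-C: 1 × 359 = 359
    C-H: 3 × 427 = 1281
    C-O: 1 × 364 = 364
    C=O: 1 × 781 = 781
    O-H: 1 × 454 = 454
    O=O: 2 × 517 = 1034
    Σ(broken) = 4273 kJ
  Bonds formed (products):
    C=O: 4 × 781 = 3124
    O-H: 4 × 454 = 1816
    Σ(formed) = 4940 kJ
  ΔH_1 = 4273 − 4940 = −667 kJ
Reaction 2:
  Bonds broken (reactants):
    H-H: 8 × 429 = 3432
    S-S: 8 × 262 = 2096
    Σ(broken) = 5528 kJ
  Bonds formed (products):
    S-H: 16 × 355 = 5680
    Σ(formed) = 5680 kJ
  ΔH_2 = 5528 − 5680 = −152 kJ
ΔH_1 − ΔH_2 = −515 kJ, so reaction 1 has the more negative ΔH; |ΔH_1 − ΔH_2| = 515 kJ.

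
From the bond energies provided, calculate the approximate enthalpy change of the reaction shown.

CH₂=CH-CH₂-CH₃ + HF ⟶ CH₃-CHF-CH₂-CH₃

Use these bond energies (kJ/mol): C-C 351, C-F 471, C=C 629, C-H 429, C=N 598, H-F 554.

Bonds broken (reactants):
  C-C: 2 × 351 = 702
  C-H: 8 × 429 = 3432
  C=C: 1 × 629 = 629
  H-F: 1 × 554 = 554
  Σ(broken) = 5317 kJ
Bonds formed (products):
  C-C: 3 × 351 = 1053
  C-F: 1 × 471 = 471
  C-H: 9 × 429 = 3861
  Σ(formed) = 5385 kJ
ΔH = Σ(broken) − Σ(formed) = 5317 − 5385 = −68 kJ

ΔH ≈ −68 kJ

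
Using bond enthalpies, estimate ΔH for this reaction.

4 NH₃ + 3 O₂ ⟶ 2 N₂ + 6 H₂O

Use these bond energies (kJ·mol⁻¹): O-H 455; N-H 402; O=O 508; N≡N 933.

ΔH ≈ −978 kJ

Bonds broken (reactants):
  N-H: 12 × 402 = 4824
  O=O: 3 × 508 = 1524
  Σ(broken) = 6348 kJ
Bonds formed (products):
  N≡N: 2 × 933 = 1866
  O-H: 12 × 455 = 5460
  Σ(formed) = 7326 kJ
ΔH = Σ(broken) − Σ(formed) = 6348 − 7326 = −978 kJ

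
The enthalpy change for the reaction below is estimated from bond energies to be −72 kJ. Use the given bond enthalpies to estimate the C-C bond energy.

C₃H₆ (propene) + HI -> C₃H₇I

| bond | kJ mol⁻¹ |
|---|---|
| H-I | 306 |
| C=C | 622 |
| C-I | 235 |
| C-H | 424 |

D(C-C) ≈ 341 kJ/mol

Let D be the C-C bond energy.
Σ(broken) = 1×D + 6×424 + 1×622 + 1×306 = 3472 + D
Σ(formed) = 2×D + 7×424 + 1×235 = 3203 + 2D
ΔH = Σ(broken) − Σ(formed) = (3472 + D) − (3203 + 2D) = +269 − D
Setting this equal to −72 kJ gives D = 341 kJ/mol.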